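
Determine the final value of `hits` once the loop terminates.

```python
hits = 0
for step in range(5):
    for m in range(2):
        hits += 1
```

Let's trace through this code step by step.

Initialize: hits = 0
Entering loop: for step in range(5):
After iteration 1: step = 0, hits = 2
After iteration 2: step = 1, hits = 4
After iteration 3: step = 2, hits = 6
After iteration 4: step = 3, hits = 8
After iteration 5: step = 4, hits = 10
Loop ends.

Final answer: 10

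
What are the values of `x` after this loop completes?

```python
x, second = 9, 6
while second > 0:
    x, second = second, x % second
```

Let's trace through this code step by step.

Initialize: x = 9
Initialize: second = 6
Entering loop: while second > 0:
After iteration 1: x = 6, second = 3
After iteration 2: x = 3, second = 0
Loop ends.

Final answer: 3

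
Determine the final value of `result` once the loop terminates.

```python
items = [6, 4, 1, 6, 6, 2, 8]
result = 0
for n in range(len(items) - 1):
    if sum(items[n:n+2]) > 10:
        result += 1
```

Let's trace through this code step by step.

Initialize: items = [6, 4, 1, 6, 6, 2, 8]
Initialize: result = 0
Entering loop: for n in range(len(items) - 1):
After iteration 1: n = 0, result = 0
After iteration 2: n = 1, result = 0
After iteration 3: n = 2, result = 0
After iteration 4: n = 3, result = 1
After iteration 5: n = 4, result = 1
After iteration 6: n = 5, result = 1
Loop ends.

Final answer: 1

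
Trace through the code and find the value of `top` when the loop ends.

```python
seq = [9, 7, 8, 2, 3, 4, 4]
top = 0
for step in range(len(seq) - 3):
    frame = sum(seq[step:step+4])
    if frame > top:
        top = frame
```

Let's trace through this code step by step.

Initialize: seq = [9, 7, 8, 2, 3, 4, 4]
Initialize: top = 0
Entering loop: for step in range(len(seq) - 3):
After iteration 1: step = 0, top = 26, frame = 26
After iteration 2: step = 1, top = 26, frame = 20
After iteration 3: step = 2, top = 26, frame = 17
After iteration 4: step = 3, top = 26, frame = 13
Loop ends.

Final answer: 26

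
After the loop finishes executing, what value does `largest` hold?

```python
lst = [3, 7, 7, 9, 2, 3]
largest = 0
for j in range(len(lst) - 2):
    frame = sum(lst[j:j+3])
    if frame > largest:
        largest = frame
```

Let's trace through this code step by step.

Initialize: lst = [3, 7, 7, 9, 2, 3]
Initialize: largest = 0
Entering loop: for j in range(len(lst) - 2):
After iteration 1: j = 0, largest = 17, frame = 17
After iteration 2: j = 1, largest = 23, frame = 23
After iteration 3: j = 2, largest = 23, frame = 18
After iteration 4: j = 3, largest = 23, frame = 14
Loop ends.

Final answer: 23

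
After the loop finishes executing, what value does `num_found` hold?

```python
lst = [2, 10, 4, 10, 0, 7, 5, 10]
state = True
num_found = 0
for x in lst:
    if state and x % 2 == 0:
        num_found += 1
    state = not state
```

Let's trace through this code step by step.

Initialize: lst = [2, 10, 4, 10, 0, 7, 5, 10]
Initialize: state = True
Initialize: num_found = 0
Entering loop: for x in lst:
After iteration 1: x = 2, state = False, num_found = 1
After iteration 2: x = 10, state = True, num_found = 1
After iteration 3: x = 4, state = False, num_found = 2
After iteration 4: x = 10, state = True, num_found = 2
After iteration 5: x = 0, state = False, num_found = 3
After iteration 6: x = 7, state = True, num_found = 3
After iteration 7: x = 5, state = False, num_found = 3
After iteration 8: x = 10, state = True, num_found = 3
Loop ends.

Final answer: 3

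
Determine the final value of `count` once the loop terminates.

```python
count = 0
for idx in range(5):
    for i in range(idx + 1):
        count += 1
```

Let's trace through this code step by step.

Initialize: count = 0
Entering loop: for idx in range(5):
After iteration 1: idx = 0, count = 1, i = 0
After iteration 2: idx = 1, count = 3, i = 1
After iteration 3: idx = 2, count = 6, i = 2
After iteration 4: idx = 3, count = 10, i = 3
After iteration 5: idx = 4, count = 15, i = 4
Loop ends.

Final answer: 15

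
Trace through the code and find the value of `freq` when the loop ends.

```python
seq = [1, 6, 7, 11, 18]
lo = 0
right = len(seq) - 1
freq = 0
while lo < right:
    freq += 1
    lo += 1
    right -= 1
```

Let's trace through this code step by step.

Initialize: seq = [1, 6, 7, 11, 18]
Initialize: lo = 0
Initialize: right = 4
Initialize: freq = 0
Entering loop: while lo < right:
After iteration 1: lo = 1, right = 3, freq = 1
After iteration 2: lo = 2, right = 2, freq = 2
Loop ends.

Final answer: 2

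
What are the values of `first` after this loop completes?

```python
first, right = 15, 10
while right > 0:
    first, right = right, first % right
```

Let's trace through this code step by step.

Initialize: first = 15
Initialize: right = 10
Entering loop: while right > 0:
After iteration 1: first = 10, right = 5
After iteration 2: first = 5, right = 0
Loop ends.

Final answer: 5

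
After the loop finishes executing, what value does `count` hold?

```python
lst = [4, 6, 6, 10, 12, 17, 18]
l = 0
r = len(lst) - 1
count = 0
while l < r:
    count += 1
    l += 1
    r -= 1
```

Let's trace through this code step by step.

Initialize: lst = [4, 6, 6, 10, 12, 17, 18]
Initialize: l = 0
Initialize: r = 6
Initialize: count = 0
Entering loop: while l < r:
After iteration 1: l = 1, r = 5, count = 1
After iteration 2: l = 2, r = 4, count = 2
After iteration 3: l = 3, r = 3, count = 3
Loop ends.

Final answer: 3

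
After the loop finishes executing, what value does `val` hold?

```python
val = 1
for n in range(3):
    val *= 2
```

Let's trace through this code step by step.

Initialize: val = 1
Entering loop: for n in range(3):
After iteration 1: n = 0, val = 2
After iteration 2: n = 1, val = 4
After iteration 3: n = 2, val = 8
Loop ends.

Final answer: 8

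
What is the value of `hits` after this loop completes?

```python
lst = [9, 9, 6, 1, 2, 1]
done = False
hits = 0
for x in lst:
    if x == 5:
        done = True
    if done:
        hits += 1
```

Let's trace through this code step by step.

Initialize: lst = [9, 9, 6, 1, 2, 1]
Initialize: done = False
Initialize: hits = 0
Entering loop: for x in lst:
After iteration 1: x = 9, hits = 0
After iteration 2: x = 9, hits = 0
After iteration 3: x = 6, hits = 0
After iteration 4: x = 1, hits = 0
After iteration 5: x = 2, hits = 0
After iteration 6: x = 1, hits = 0
Loop ends.

Final answer: 0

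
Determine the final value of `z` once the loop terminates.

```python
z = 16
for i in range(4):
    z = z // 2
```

Let's trace through this code step by step.

Initialize: z = 16
Entering loop: for i in range(4):
After iteration 1: i = 0, z = 8
After iteration 2: i = 1, z = 4
After iteration 3: i = 2, z = 2
After iteration 4: i = 3, z = 1
Loop ends.

Final answer: 1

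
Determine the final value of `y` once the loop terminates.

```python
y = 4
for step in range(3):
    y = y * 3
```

Let's trace through this code step by step.

Initialize: y = 4
Entering loop: for step in range(3):
After iteration 1: step = 0, y = 12
After iteration 2: step = 1, y = 36
After iteration 3: step = 2, y = 108
Loop ends.

Final answer: 108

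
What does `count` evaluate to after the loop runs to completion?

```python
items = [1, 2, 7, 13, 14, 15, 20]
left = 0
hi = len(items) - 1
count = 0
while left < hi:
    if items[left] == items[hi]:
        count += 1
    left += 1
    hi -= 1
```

Let's trace through this code step by step.

Initialize: items = [1, 2, 7, 13, 14, 15, 20]
Initialize: left = 0
Initialize: hi = 6
Initialize: count = 0
Entering loop: while left < hi:
After iteration 1: left = 1, hi = 5, count = 0
After iteration 2: left = 2, hi = 4, count = 0
After iteration 3: left = 3, hi = 3, count = 0
Loop ends.

Final answer: 0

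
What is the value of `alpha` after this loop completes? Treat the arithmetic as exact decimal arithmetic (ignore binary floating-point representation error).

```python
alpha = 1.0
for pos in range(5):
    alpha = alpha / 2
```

Let's trace through this code step by step.

Initialize: alpha = 1.0
Entering loop: for pos in range(5):
After iteration 1: pos = 0, alpha = 0.5
After iteration 2: pos = 1, alpha = 0.25
After iteration 3: pos = 2, alpha = 0.125
After iteration 4: pos = 3, alpha = 0.0625
After iteration 5: pos = 4, alpha = 0.03125
Loop ends.

Final answer: 0.03125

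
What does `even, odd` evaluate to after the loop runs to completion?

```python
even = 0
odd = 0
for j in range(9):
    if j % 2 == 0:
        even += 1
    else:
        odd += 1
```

Let's trace through this code step by step.

Initialize: even = 0
Initialize: odd = 0
Entering loop: for j in range(9):
After iteration 1: j = 0, even = 1, odd = 0
After iteration 2: j = 1, even = 1, odd = 1
After iteration 3: j = 2, even = 2, odd = 1
After iteration 4: j = 3, even = 2, odd = 2
After iteration 5: j = 4, even = 3, odd = 2
After iteration 6: j = 5, even = 3, odd = 3
After iteration 7: j = 6, even = 4, odd = 3
After iteration 8: j = 7, even = 4, odd = 4
After iteration 9: j = 8, even = 5, odd = 4
Loop ends.

Final answer: 5, 4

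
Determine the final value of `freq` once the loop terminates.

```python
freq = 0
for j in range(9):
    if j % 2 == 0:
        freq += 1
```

Let's trace through this code step by step.

Initialize: freq = 0
Entering loop: for j in range(9):
After iteration 1: j = 0, freq = 1
After iteration 2: j = 1, freq = 1
After iteration 3: j = 2, freq = 2
After iteration 4: j = 3, freq = 2
After iteration 5: j = 4, freq = 3
After iteration 6: j = 5, freq = 3
After iteration 7: j = 6, freq = 4
After iteration 8: j = 7, freq = 4
After iteration 9: j = 8, freq = 5
Loop ends.

Final answer: 5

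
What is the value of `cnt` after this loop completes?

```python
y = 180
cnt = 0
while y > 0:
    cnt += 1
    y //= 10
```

Let's trace through this code step by step.

Initialize: y = 180
Initialize: cnt = 0
Entering loop: while y > 0:
After iteration 1: y = 18, cnt = 1
After iteration 2: y = 1, cnt = 2
After iteration 3: y = 0, cnt = 3
Loop ends.

Final answer: 3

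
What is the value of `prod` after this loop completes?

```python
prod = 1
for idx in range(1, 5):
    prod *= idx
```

Let's trace through this code step by step.

Initialize: prod = 1
Entering loop: for idx in range(1, 5):
After iteration 1: idx = 1, prod = 1
After iteration 2: idx = 2, prod = 2
After iteration 3: idx = 3, prod = 6
After iteration 4: idx = 4, prod = 24
Loop ends.

Final answer: 24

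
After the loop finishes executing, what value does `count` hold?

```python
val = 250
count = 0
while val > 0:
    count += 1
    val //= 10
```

Let's trace through this code step by step.

Initialize: val = 250
Initialize: count = 0
Entering loop: while val > 0:
After iteration 1: val = 25, count = 1
After iteration 2: val = 2, count = 2
After iteration 3: val = 0, count = 3
Loop ends.

Final answer: 3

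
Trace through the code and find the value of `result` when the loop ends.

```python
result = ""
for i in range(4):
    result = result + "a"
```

Let's trace through this code step by step.

Initialize: result = ''
Entering loop: for i in range(4):
After iteration 1: i = 0, result = 'a'
After iteration 2: i = 1, result = 'aa'
After iteration 3: i = 2, result = 'aaa'
After iteration 4: i = 3, result = 'aaaa'
Loop ends.

Final answer: 'aaaa'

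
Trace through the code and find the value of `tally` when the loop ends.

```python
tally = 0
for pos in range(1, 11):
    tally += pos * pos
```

Let's trace through this code step by step.

Initialize: tally = 0
Entering loop: for pos in range(1, 11):
After iteration 1: pos = 1, tally = 1
After iteration 2: pos = 2, tally = 5
After iteration 3: pos = 3, tally = 14
After iteration 4: pos = 4, tally = 30
After iteration 5: pos = 5, tally = 55
After iteration 6: pos = 6, tally = 91
After iteration 7: pos = 7, tally = 140
After iteration 8: pos = 8, tally = 204
After iteration 9: pos = 9, tally = 285
After iteration 10: pos = 10, tally = 385
Loop ends.

Final answer: 385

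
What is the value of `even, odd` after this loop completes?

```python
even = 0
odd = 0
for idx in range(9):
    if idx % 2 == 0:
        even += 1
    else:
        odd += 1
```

Let's trace through this code step by step.

Initialize: even = 0
Initialize: odd = 0
Entering loop: for idx in range(9):
After iteration 1: idx = 0, even = 1, odd = 0
After iteration 2: idx = 1, even = 1, odd = 1
After iteration 3: idx = 2, even = 2, odd = 1
After iteration 4: idx = 3, even = 2, odd = 2
After iteration 5: idx = 4, even = 3, odd = 2
After iteration 6: idx = 5, even = 3, odd = 3
After iteration 7: idx = 6, even = 4, odd = 3
After iteration 8: idx = 7, even = 4, odd = 4
After iteration 9: idx = 8, even = 5, odd = 4
Loop ends.

Final answer: 5, 4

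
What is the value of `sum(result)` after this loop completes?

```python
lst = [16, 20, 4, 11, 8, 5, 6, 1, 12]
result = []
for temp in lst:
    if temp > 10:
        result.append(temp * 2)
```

Let's trace through this code step by step.

Initialize: lst = [16, 20, 4, 11, 8, 5, 6, 1, 12]
Initialize: result = []
Entering loop: for temp in lst:
After iteration 1: temp = 16, result = [32]
After iteration 2: temp = 20, result = [32, 40]
After iteration 3: temp = 4, result = [32, 40]
After iteration 4: temp = 11, result = [32, 40, 22]
After iteration 5: temp = 8, result = [32, 40, 22]
After iteration 6: temp = 5, result = [32, 40, 22]
After iteration 7: temp = 6, result = [32, 40, 22]
After iteration 8: temp = 1, result = [32, 40, 22]
After iteration 9: temp = 12, result = [32, 40, 22, 24]
Loop ends.
sum(result) = 118

Final answer: 118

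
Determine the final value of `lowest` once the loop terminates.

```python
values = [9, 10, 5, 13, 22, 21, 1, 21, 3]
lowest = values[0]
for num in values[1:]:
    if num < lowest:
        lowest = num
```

Let's trace through this code step by step.

Initialize: values = [9, 10, 5, 13, 22, 21, 1, 21, 3]
Initialize: lowest = 9
Entering loop: for num in values[1:]:
After iteration 1: num = 10, lowest = 9
After iteration 2: num = 5, lowest = 5
After iteration 3: num = 13, lowest = 5
After iteration 4: num = 22, lowest = 5
After iteration 5: num = 21, lowest = 5
After iteration 6: num = 1, lowest = 1
After iteration 7: num = 21, lowest = 1
After iteration 8: num = 3, lowest = 1
Loop ends.

Final answer: 1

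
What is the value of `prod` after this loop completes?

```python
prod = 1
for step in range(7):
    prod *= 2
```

Let's trace through this code step by step.

Initialize: prod = 1
Entering loop: for step in range(7):
After iteration 1: step = 0, prod = 2
After iteration 2: step = 1, prod = 4
After iteration 3: step = 2, prod = 8
After iteration 4: step = 3, prod = 16
After iteration 5: step = 4, prod = 32
After iteration 6: step = 5, prod = 64
After iteration 7: step = 6, prod = 128
Loop ends.

Final answer: 128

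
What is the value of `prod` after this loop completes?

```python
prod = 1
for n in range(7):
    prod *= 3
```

Let's trace through this code step by step.

Initialize: prod = 1
Entering loop: for n in range(7):
After iteration 1: n = 0, prod = 3
After iteration 2: n = 1, prod = 9
After iteration 3: n = 2, prod = 27
After iteration 4: n = 3, prod = 81
After iteration 5: n = 4, prod = 243
After iteration 6: n = 5, prod = 729
After iteration 7: n = 6, prod = 2187
Loop ends.

Final answer: 2187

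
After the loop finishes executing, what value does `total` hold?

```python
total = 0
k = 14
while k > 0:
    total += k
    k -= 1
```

Let's trace through this code step by step.

Initialize: total = 0
Initialize: k = 14
Entering loop: while k > 0:
After iteration 1: total = 14, k = 13
After iteration 2: total = 27, k = 12
After iteration 3: total = 39, k = 11
After iteration 4: total = 50, k = 10
After iteration 5: total = 60, k = 9
After iteration 6: total = 69, k = 8
After iteration 7: total = 77, k = 7
After iteration 8: total = 84, k = 6
After iteration 9: total = 90, k = 5
After iteration 10: total = 95, k = 4
After iteration 11: total = 99, k = 3
After iteration 12: total = 102, k = 2
After iteration 13: total = 104, k = 1
After iteration 14: total = 105, k = 0
Loop ends.

Final answer: 105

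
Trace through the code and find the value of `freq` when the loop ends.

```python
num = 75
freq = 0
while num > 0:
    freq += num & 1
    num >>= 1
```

Let's trace through this code step by step.

Initialize: num = 75
Initialize: freq = 0
Entering loop: while num > 0:
After iteration 1: num = 37, freq = 1
After iteration 2: num = 18, freq = 2
After iteration 3: num = 9, freq = 2
After iteration 4: num = 4, freq = 3
After iteration 5: num = 2, freq = 3
After iteration 6: num = 1, freq = 3
After iteration 7: num = 0, freq = 4
Loop ends.

Final answer: 4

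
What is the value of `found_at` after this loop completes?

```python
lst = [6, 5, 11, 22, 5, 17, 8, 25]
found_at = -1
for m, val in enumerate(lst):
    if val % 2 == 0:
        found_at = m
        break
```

Let's trace through this code step by step.

Initialize: lst = [6, 5, 11, 22, 5, 17, 8, 25]
Initialize: found_at = -1
Entering loop: for m, val in enumerate(lst):
After iteration 1: m = 0, val = 6, found_at = 0
Loop ends.

Final answer: 0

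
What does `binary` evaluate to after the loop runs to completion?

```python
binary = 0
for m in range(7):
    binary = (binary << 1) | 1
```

Let's trace through this code step by step.

Initialize: binary = 0
Entering loop: for m in range(7):
After iteration 1: m = 0, binary = 1
After iteration 2: m = 1, binary = 3
After iteration 3: m = 2, binary = 7
After iteration 4: m = 3, binary = 15
After iteration 5: m = 4, binary = 31
After iteration 6: m = 5, binary = 63
After iteration 7: m = 6, binary = 127
Loop ends.

Final answer: 127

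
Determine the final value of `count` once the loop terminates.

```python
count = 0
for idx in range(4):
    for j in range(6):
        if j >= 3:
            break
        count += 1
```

Let's trace through this code step by step.

Initialize: count = 0
Entering loop: for idx in range(4):
After iteration 1: idx = 0, count = 3
After iteration 2: idx = 1, count = 6
After iteration 3: idx = 2, count = 9
After iteration 4: idx = 3, count = 12
Loop ends.

Final answer: 12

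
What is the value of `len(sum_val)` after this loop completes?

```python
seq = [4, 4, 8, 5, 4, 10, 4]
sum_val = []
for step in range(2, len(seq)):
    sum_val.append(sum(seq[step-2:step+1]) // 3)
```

Let's trace through this code step by step.

Initialize: seq = [4, 4, 8, 5, 4, 10, 4]
Initialize: sum_val = []
Entering loop: for step in range(2, len(seq)):
After iteration 1: step = 2, sum_val = [5]
After iteration 2: step = 3, sum_val = [5, 5]
After iteration 3: step = 4, sum_val = [5, 5, 5]
After iteration 4: step = 5, sum_val = [5, 5, 5, 6]
After iteration 5: step = 6, sum_val = [5, 5, 5, 6, 6]
Loop ends.
len(sum_val) = 5

Final answer: 5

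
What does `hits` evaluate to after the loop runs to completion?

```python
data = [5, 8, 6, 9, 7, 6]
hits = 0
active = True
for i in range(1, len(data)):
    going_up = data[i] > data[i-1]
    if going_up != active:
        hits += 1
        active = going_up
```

Let's trace through this code step by step.

Initialize: data = [5, 8, 6, 9, 7, 6]
Initialize: hits = 0
Initialize: active = True
Entering loop: for i in range(1, len(data)):
After iteration 1: i = 1, hits = 0, active = True, going_up = True
After iteration 2: i = 2, hits = 1, active = False, going_up = False
After iteration 3: i = 3, hits = 2, active = True, going_up = True
After iteration 4: i = 4, hits = 3, active = False, going_up = False
After iteration 5: i = 5, hits = 3, active = False, going_up = False
Loop ends.

Final answer: 3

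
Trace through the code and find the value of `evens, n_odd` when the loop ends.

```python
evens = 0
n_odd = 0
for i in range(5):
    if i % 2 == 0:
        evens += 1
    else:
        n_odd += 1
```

Let's trace through this code step by step.

Initialize: evens = 0
Initialize: n_odd = 0
Entering loop: for i in range(5):
After iteration 1: i = 0, evens = 1, n_odd = 0
After iteration 2: i = 1, evens = 1, n_odd = 1
After iteration 3: i = 2, evens = 2, n_odd = 1
After iteration 4: i = 3, evens = 2, n_odd = 2
After iteration 5: i = 4, evens = 3, n_odd = 2
Loop ends.

Final answer: 3, 2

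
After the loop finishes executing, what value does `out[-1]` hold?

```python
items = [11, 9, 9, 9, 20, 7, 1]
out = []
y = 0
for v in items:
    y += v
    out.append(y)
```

Let's trace through this code step by step.

Initialize: items = [11, 9, 9, 9, 20, 7, 1]
Initialize: out = []
Initialize: y = 0
Entering loop: for v in items:
After iteration 1: v = 11, out = [11], y = 11
After iteration 2: v = 9, out = [11, 20], y = 20
After iteration 3: v = 9, out = [11, 20, 29], y = 29
After iteration 4: v = 9, out = [11, 20, 29, 38], y = 38
After iteration 5: v = 20, out = [11, 20, 29, 38, 58], y = 58
After iteration 6: v = 7, out = [11, 20, 29, 38, 58, 65], y = 65
After iteration 7: v = 1, out = [11, 20, 29, 38, 58, 65, 66], y = 66
Loop ends.
out[-1] = 66

Final answer: 66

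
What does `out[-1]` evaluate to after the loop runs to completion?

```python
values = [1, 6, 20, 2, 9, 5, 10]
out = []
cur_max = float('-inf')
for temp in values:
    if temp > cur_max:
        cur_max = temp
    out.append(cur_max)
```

Let's trace through this code step by step.

Initialize: values = [1, 6, 20, 2, 9, 5, 10]
Initialize: out = []
Initialize: cur_max = -inf
Entering loop: for temp in values:
After iteration 1: temp = 1, out = [1], cur_max = 1
After iteration 2: temp = 6, out = [1, 6], cur_max = 6
After iteration 3: temp = 20, out = [1, 6, 20], cur_max = 20
After iteration 4: temp = 2, out = [1, 6, 20, 20], cur_max = 20
After iteration 5: temp = 9, out = [1, 6, 20, 20, 20], cur_max = 20
After iteration 6: temp = 5, out = [1, 6, 20, 20, 20, 20], cur_max = 20
After iteration 7: temp = 10, out = [1, 6, 20, 20, 20, 20, 20], cur_max = 20
Loop ends.
out[-1] = 20

Final answer: 20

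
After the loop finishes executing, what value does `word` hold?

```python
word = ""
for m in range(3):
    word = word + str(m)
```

Let's trace through this code step by step.

Initialize: word = ''
Entering loop: for m in range(3):
After iteration 1: m = 0, word = '0'
After iteration 2: m = 1, word = '01'
After iteration 3: m = 2, word = '012'
Loop ends.

Final answer: '012'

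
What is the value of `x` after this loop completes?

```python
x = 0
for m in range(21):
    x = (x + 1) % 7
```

Let's trace through this code step by step.

Initialize: x = 0
Entering loop: for m in range(21):
After iteration 1: m = 0, x = 1
After iteration 2: m = 1, x = 2
After iteration 3: m = 2, x = 3
After iteration 4: m = 3, x = 4
After iteration 5: m = 4, x = 5
After iteration 6: m = 5, x = 6
After iteration 7: m = 6, x = 0
After iteration 8: m = 7, x = 1
After iteration 9: m = 8, x = 2
After iteration 10: m = 9, x = 3
After iteration 11: m = 10, x = 4
After iteration 12: m = 11, x = 5
After iteration 13: m = 12, x = 6
After iteration 14: m = 13, x = 0
After iteration 15: m = 14, x = 1
After iteration 16: m = 15, x = 2
After iteration 17: m = 16, x = 3
After iteration 18: m = 17, x = 4
After iteration 19: m = 18, x = 5
After iteration 20: m = 19, x = 6
After iteration 21: m = 20, x = 0
Loop ends.

Final answer: 0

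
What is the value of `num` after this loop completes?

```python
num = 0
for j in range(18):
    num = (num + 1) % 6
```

Let's trace through this code step by step.

Initialize: num = 0
Entering loop: for j in range(18):
After iteration 1: j = 0, num = 1
After iteration 2: j = 1, num = 2
After iteration 3: j = 2, num = 3
After iteration 4: j = 3, num = 4
After iteration 5: j = 4, num = 5
After iteration 6: j = 5, num = 0
After iteration 7: j = 6, num = 1
After iteration 8: j = 7, num = 2
After iteration 9: j = 8, num = 3
After iteration 10: j = 9, num = 4
After iteration 11: j = 10, num = 5
After iteration 12: j = 11, num = 0
After iteration 13: j = 12, num = 1
After iteration 14: j = 13, num = 2
After iteration 15: j = 14, num = 3
After iteration 16: j = 15, num = 4
After iteration 17: j = 16, num = 5
After iteration 18: j = 17, num = 0
Loop ends.

Final answer: 0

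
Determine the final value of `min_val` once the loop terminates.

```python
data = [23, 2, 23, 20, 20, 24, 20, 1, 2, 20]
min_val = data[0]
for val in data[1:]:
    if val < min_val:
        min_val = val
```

Let's trace through this code step by step.

Initialize: data = [23, 2, 23, 20, 20, 24, 20, 1, 2, 20]
Initialize: min_val = 23
Entering loop: for val in data[1:]:
After iteration 1: val = 2, min_val = 2
After iteration 2: val = 23, min_val = 2
After iteration 3: val = 20, min_val = 2
After iteration 4: val = 20, min_val = 2
After iteration 5: val = 24, min_val = 2
After iteration 6: val = 20, min_val = 2
After iteration 7: val = 1, min_val = 1
After iteration 8: val = 2, min_val = 1
After iteration 9: val = 20, min_val = 1
Loop ends.

Final answer: 1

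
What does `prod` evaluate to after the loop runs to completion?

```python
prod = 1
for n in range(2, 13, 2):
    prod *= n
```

Let's trace through this code step by step.

Initialize: prod = 1
Entering loop: for n in range(2, 13, 2):
After iteration 1: n = 2, prod = 2
After iteration 2: n = 4, prod = 8
After iteration 3: n = 6, prod = 48
After iteration 4: n = 8, prod = 384
After iteration 5: n = 10, prod = 3840
After iteration 6: n = 12, prod = 46080
Loop ends.

Final answer: 46080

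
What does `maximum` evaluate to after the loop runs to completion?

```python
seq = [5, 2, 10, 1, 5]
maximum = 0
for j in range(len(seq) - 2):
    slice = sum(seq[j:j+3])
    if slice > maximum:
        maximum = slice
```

Let's trace through this code step by step.

Initialize: seq = [5, 2, 10, 1, 5]
Initialize: maximum = 0
Entering loop: for j in range(len(seq) - 2):
After iteration 1: j = 0, maximum = 17, slice = 17
After iteration 2: j = 1, maximum = 17, slice = 13
After iteration 3: j = 2, maximum = 17, slice = 16
Loop ends.

Final answer: 17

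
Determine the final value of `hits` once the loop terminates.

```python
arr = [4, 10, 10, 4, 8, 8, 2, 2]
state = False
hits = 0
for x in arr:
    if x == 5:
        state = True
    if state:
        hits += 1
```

Let's trace through this code step by step.

Initialize: arr = [4, 10, 10, 4, 8, 8, 2, 2]
Initialize: state = False
Initialize: hits = 0
Entering loop: for x in arr:
After iteration 1: x = 4, hits = 0
After iteration 2: x = 10, hits = 0
After iteration 3: x = 10, hits = 0
After iteration 4: x = 4, hits = 0
After iteration 5: x = 8, hits = 0
After iteration 6: x = 8, hits = 0
After iteration 7: x = 2, hits = 0
After iteration 8: x = 2, hits = 0
Loop ends.

Final answer: 0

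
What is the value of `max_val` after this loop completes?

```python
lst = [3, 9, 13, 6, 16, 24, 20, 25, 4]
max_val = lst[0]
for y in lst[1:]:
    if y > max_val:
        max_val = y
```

Let's trace through this code step by step.

Initialize: lst = [3, 9, 13, 6, 16, 24, 20, 25, 4]
Initialize: max_val = 3
Entering loop: for y in lst[1:]:
After iteration 1: y = 9, max_val = 9
After iteration 2: y = 13, max_val = 13
After iteration 3: y = 6, max_val = 13
After iteration 4: y = 16, max_val = 16
After iteration 5: y = 24, max_val = 24
After iteration 6: y = 20, max_val = 24
After iteration 7: y = 25, max_val = 25
After iteration 8: y = 4, max_val = 25
Loop ends.

Final answer: 25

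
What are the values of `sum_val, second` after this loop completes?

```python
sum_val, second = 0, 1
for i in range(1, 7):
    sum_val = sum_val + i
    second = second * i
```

Let's trace through this code step by step.

Initialize: sum_val = 0
Initialize: second = 1
Entering loop: for i in range(1, 7):
After iteration 1: i = 1, sum_val = 1, second = 1
After iteration 2: i = 2, sum_val = 3, second = 2
After iteration 3: i = 3, sum_val = 6, second = 6
After iteration 4: i = 4, sum_val = 10, second = 24
After iteration 5: i = 5, sum_val = 15, second = 120
After iteration 6: i = 6, sum_val = 21, second = 720
Loop ends.

Final answer: 21, 720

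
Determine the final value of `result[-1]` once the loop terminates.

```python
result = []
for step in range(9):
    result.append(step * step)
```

Let's trace through this code step by step.

Initialize: result = []
Entering loop: for step in range(9):
After iteration 1: step = 0, result = [0]
After iteration 2: step = 1, result = [0, 1]
After iteration 3: step = 2, result = [0, 1, 4]
After iteration 4: step = 3, result = [0, 1, 4, 9]
After iteration 5: step = 4, result = [0, 1, 4, 9, 16]
After iteration 6: step = 5, result = [0, 1, 4, 9, 16, 25]
After iteration 7: step = 6, result = [0, 1, 4, 9, 16, 25, 36]
After iteration 8: step = 7, result = [0, 1, 4, 9, 16, 25, 36, 49]
After iteration 9: step = 8, result = [0, 1, 4, 9, 16, 25, 36, 49, 64]
Loop ends.
result[-1] = 64

Final answer: 64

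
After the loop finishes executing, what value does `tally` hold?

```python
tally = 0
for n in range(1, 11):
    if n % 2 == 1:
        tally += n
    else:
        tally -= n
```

Let's trace through this code step by step.

Initialize: tally = 0
Entering loop: for n in range(1, 11):
After iteration 1: n = 1, tally = 1
After iteration 2: n = 2, tally = -1
After iteration 3: n = 3, tally = 2
After iteration 4: n = 4, tally = -2
After iteration 5: n = 5, tally = 3
After iteration 6: n = 6, tally = -3
After iteration 7: n = 7, tally = 4
After iteration 8: n = 8, tally = -4
After iteration 9: n = 9, tally = 5
After iteration 10: n = 10, tally = -5
Loop ends.

Final answer: -5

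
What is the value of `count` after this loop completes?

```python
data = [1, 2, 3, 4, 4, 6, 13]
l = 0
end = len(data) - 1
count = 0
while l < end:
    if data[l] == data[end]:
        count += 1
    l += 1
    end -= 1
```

Let's trace through this code step by step.

Initialize: data = [1, 2, 3, 4, 4, 6, 13]
Initialize: l = 0
Initialize: end = 6
Initialize: count = 0
Entering loop: while l < end:
After iteration 1: l = 1, end = 5, count = 0
After iteration 2: l = 2, end = 4, count = 0
After iteration 3: l = 3, end = 3, count = 0
Loop ends.

Final answer: 0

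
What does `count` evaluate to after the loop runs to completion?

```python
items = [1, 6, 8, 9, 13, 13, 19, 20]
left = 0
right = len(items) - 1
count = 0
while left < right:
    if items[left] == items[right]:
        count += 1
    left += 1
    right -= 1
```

Let's trace through this code step by step.

Initialize: items = [1, 6, 8, 9, 13, 13, 19, 20]
Initialize: left = 0
Initialize: right = 7
Initialize: count = 0
Entering loop: while left < right:
After iteration 1: left = 1, right = 6, count = 0
After iteration 2: left = 2, right = 5, count = 0
After iteration 3: left = 3, right = 4, count = 0
After iteration 4: left = 4, right = 3, count = 0
Loop ends.

Final answer: 0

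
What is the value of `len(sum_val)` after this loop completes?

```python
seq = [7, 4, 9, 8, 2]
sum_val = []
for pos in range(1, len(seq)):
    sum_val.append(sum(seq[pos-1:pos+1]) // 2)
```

Let's trace through this code step by step.

Initialize: seq = [7, 4, 9, 8, 2]
Initialize: sum_val = []
Entering loop: for pos in range(1, len(seq)):
After iteration 1: pos = 1, sum_val = [5]
After iteration 2: pos = 2, sum_val = [5, 6]
After iteration 3: pos = 3, sum_val = [5, 6, 8]
After iteration 4: pos = 4, sum_val = [5, 6, 8, 5]
Loop ends.
len(sum_val) = 4

Final answer: 4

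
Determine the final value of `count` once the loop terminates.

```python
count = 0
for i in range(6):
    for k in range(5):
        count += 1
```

Let's trace through this code step by step.

Initialize: count = 0
Entering loop: for i in range(6):
After iteration 1: i = 0, count = 5
After iteration 2: i = 1, count = 10
After iteration 3: i = 2, count = 15
After iteration 4: i = 3, count = 20
After iteration 5: i = 4, count = 25
After iteration 6: i = 5, count = 30
Loop ends.

Final answer: 30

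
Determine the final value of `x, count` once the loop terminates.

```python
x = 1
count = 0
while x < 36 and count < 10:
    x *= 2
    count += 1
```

Let's trace through this code step by step.

Initialize: x = 1
Initialize: count = 0
Entering loop: while x < 36 and count < 10:
After iteration 1: x = 2, count = 1
After iteration 2: x = 4, count = 2
After iteration 3: x = 8, count = 3
After iteration 4: x = 16, count = 4
After iteration 5: x = 32, count = 5
After iteration 6: x = 64, count = 6
Loop ends.

Final answer: 64, 6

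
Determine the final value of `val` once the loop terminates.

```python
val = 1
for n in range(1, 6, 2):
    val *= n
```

Let's trace through this code step by step.

Initialize: val = 1
Entering loop: for n in range(1, 6, 2):
After iteration 1: n = 1, val = 1
After iteration 2: n = 3, val = 3
After iteration 3: n = 5, val = 15
Loop ends.

Final answer: 15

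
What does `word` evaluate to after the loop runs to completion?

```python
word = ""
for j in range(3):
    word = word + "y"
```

Let's trace through this code step by step.

Initialize: word = ''
Entering loop: for j in range(3):
After iteration 1: j = 0, word = 'y'
After iteration 2: j = 1, word = 'yy'
After iteration 3: j = 2, word = 'yyy'
Loop ends.

Final answer: 'yyy'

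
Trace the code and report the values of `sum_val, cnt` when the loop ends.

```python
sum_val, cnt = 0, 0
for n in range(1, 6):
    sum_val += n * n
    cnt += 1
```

Let's trace through this code step by step.

Initialize: sum_val = 0
Initialize: cnt = 0
Entering loop: for n in range(1, 6):
After iteration 1: n = 1, sum_val = 1, cnt = 1
After iteration 2: n = 2, sum_val = 5, cnt = 2
After iteration 3: n = 3, sum_val = 14, cnt = 3
After iteration 4: n = 4, sum_val = 30, cnt = 4
After iteration 5: n = 5, sum_val = 55, cnt = 5
Loop ends.

Final answer: 55, 5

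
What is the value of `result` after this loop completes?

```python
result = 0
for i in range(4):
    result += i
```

Let's trace through this code step by step.

Initialize: result = 0
Entering loop: for i in range(4):
After iteration 1: i = 0, result = 0
After iteration 2: i = 1, result = 1
After iteration 3: i = 2, result = 3
After iteration 4: i = 3, result = 6
Loop ends.

Final answer: 6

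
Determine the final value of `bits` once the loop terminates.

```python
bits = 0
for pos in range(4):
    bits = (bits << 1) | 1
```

Let's trace through this code step by step.

Initialize: bits = 0
Entering loop: for pos in range(4):
After iteration 1: pos = 0, bits = 1
After iteration 2: pos = 1, bits = 3
After iteration 3: pos = 2, bits = 7
After iteration 4: pos = 3, bits = 15
Loop ends.

Final answer: 15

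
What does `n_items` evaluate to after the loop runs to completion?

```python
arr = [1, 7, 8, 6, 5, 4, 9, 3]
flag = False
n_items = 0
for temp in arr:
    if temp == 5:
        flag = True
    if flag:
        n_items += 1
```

Let's trace through this code step by step.

Initialize: arr = [1, 7, 8, 6, 5, 4, 9, 3]
Initialize: flag = False
Initialize: n_items = 0
Entering loop: for temp in arr:
After iteration 1: temp = 1, flag = False, n_items = 0
After iteration 2: temp = 7, flag = False, n_items = 0
After iteration 3: temp = 8, flag = False, n_items = 0
After iteration 4: temp = 6, flag = False, n_items = 0
After iteration 5: temp = 5, flag = True, n_items = 1
After iteration 6: temp = 4, flag = True, n_items = 2
After iteration 7: temp = 9, flag = True, n_items = 3
After iteration 8: temp = 3, flag = True, n_items = 4
Loop ends.

Final answer: 4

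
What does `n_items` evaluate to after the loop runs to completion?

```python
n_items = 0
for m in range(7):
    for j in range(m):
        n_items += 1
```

Let's trace through this code step by step.

Initialize: n_items = 0
Entering loop: for m in range(7):
After iteration 1: m = 0, n_items = 0
After iteration 2: m = 1, n_items = 1, j = 0
After iteration 3: m = 2, n_items = 3, j = 1
After iteration 4: m = 3, n_items = 6, j = 2
After iteration 5: m = 4, n_items = 10, j = 3
After iteration 6: m = 5, n_items = 15, j = 4
After iteration 7: m = 6, n_items = 21, j = 5
Loop ends.

Final answer: 21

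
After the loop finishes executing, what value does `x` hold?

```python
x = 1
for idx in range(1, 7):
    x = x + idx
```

Let's trace through this code step by step.

Initialize: x = 1
Entering loop: for idx in range(1, 7):
After iteration 1: idx = 1, x = 2
After iteration 2: idx = 2, x = 4
After iteration 3: idx = 3, x = 7
After iteration 4: idx = 4, x = 11
After iteration 5: idx = 5, x = 16
After iteration 6: idx = 6, x = 22
Loop ends.

Final answer: 22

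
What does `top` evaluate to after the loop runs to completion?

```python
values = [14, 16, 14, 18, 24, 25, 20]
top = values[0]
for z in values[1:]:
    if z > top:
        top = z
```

Let's trace through this code step by step.

Initialize: values = [14, 16, 14, 18, 24, 25, 20]
Initialize: top = 14
Entering loop: for z in values[1:]:
After iteration 1: z = 16, top = 16
After iteration 2: z = 14, top = 16
After iteration 3: z = 18, top = 18
After iteration 4: z = 24, top = 24
After iteration 5: z = 25, top = 25
After iteration 6: z = 20, top = 25
Loop ends.

Final answer: 25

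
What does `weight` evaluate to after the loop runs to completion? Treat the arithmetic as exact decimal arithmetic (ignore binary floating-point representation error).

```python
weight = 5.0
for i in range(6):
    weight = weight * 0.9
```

Let's trace through this code step by step.

Initialize: weight = 5.0
Entering loop: for i in range(6):
After iteration 1: i = 0, weight = 4.5
After iteration 2: i = 1, weight = 4.05
After iteration 3: i = 2, weight = 3.645
After iteration 4: i = 3, weight = 3.2805
After iteration 5: i = 4, weight = 2.95245
After iteration 6: i = 5, weight = 2.657205
Loop ends.

Final answer: 2.657205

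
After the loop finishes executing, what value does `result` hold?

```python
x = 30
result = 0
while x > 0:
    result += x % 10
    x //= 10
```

Let's trace through this code step by step.

Initialize: x = 30
Initialize: result = 0
Entering loop: while x > 0:
After iteration 1: x = 3, result = 0
After iteration 2: x = 0, result = 3
Loop ends.

Final answer: 3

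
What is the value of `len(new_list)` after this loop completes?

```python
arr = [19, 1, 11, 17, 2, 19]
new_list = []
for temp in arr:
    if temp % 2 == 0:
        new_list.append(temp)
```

Let's trace through this code step by step.

Initialize: arr = [19, 1, 11, 17, 2, 19]
Initialize: new_list = []
Entering loop: for temp in arr:
After iteration 1: temp = 19, new_list = []
After iteration 2: temp = 1, new_list = []
After iteration 3: temp = 11, new_list = []
After iteration 4: temp = 17, new_list = []
After iteration 5: temp = 2, new_list = [2]
After iteration 6: temp = 19, new_list = [2]
Loop ends.
len(new_list) = 1

Final answer: 1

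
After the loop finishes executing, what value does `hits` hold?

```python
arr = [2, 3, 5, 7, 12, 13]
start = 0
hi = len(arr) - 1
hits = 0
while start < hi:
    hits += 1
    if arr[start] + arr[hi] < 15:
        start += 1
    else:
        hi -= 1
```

Let's trace through this code step by step.

Initialize: arr = [2, 3, 5, 7, 12, 13]
Initialize: start = 0
Initialize: hi = 5
Initialize: hits = 0
Entering loop: while start < hi:
After iteration 1: start = 0, hi = 4, hits = 1
After iteration 2: start = 1, hi = 4, hits = 2
After iteration 3: start = 1, hi = 3, hits = 3
After iteration 4: start = 2, hi = 3, hits = 4
After iteration 5: start = 3, hi = 3, hits = 5
Loop ends.

Final answer: 5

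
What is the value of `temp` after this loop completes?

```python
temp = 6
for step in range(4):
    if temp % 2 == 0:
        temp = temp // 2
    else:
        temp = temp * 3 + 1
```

Let's trace through this code step by step.

Initialize: temp = 6
Entering loop: for step in range(4):
After iteration 1: step = 0, temp = 3
After iteration 2: step = 1, temp = 10
After iteration 3: step = 2, temp = 5
After iteration 4: step = 3, temp = 16
Loop ends.

Final answer: 16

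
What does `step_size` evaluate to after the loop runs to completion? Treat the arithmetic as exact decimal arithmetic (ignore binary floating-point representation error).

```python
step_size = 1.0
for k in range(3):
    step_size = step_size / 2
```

Let's trace through this code step by step.

Initialize: step_size = 1.0
Entering loop: for k in range(3):
After iteration 1: k = 0, step_size = 0.5
After iteration 2: k = 1, step_size = 0.25
After iteration 3: k = 2, step_size = 0.125
Loop ends.

Final answer: 0.125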